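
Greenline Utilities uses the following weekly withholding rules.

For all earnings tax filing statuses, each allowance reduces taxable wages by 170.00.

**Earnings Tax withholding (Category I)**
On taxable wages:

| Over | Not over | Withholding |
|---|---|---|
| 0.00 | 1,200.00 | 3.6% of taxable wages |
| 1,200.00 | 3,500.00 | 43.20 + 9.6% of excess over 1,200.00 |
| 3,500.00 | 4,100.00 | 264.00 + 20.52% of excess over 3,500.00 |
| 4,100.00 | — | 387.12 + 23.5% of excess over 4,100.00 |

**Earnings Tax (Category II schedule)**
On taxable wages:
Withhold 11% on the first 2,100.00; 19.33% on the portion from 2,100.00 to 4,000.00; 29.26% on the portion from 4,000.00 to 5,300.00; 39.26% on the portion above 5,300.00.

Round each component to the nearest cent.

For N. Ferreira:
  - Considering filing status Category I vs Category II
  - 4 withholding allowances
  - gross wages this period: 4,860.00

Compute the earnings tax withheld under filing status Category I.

Earnings Tax (Category I): taxable = 4,860.00 − 4×170.00 = 4,180.00
  387.12 + 23.5% × (4,180.00 − 4,100.00) = 387.12 + 23.5% × 80.00 = 405.92

405.92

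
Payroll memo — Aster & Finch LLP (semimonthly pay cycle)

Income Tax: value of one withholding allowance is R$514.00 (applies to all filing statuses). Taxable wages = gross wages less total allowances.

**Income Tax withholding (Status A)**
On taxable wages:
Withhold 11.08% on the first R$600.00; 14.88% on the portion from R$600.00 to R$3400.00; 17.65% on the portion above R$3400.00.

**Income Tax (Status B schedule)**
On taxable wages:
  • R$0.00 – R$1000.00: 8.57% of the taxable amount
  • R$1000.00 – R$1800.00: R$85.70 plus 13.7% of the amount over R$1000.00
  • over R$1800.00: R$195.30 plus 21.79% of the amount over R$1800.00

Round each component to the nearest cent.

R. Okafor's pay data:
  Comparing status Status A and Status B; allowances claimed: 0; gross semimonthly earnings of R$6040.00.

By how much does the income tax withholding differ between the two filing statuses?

R$170.12

Income Tax (Status A): taxable = R$6040.00
  R$483.12 + 17.65% × (R$6040.00 − R$3400.00) = R$483.12 + 17.65% × R$2640.00 = R$949.08
Income Tax (Status B): taxable = R$6040.00
  R$195.30 + 21.79% × (R$6040.00 − R$1800.00) = R$195.30 + 21.79% × R$4240.00 = R$1119.20
Difference: |R$949.08 − R$1119.20| = R$170.12 (higher under Status B)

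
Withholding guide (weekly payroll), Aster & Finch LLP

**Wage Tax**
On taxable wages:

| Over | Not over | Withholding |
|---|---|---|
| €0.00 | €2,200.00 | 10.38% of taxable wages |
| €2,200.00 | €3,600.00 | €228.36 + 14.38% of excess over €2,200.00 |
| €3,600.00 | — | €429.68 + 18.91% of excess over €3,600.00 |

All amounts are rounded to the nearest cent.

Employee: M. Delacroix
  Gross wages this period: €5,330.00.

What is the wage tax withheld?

Wage Tax: taxable = €5,330.00
  €429.68 + 18.91% × (€5,330.00 − €3,600.00) = €429.68 + 18.91% × €1,730.00 = €756.82

€756.82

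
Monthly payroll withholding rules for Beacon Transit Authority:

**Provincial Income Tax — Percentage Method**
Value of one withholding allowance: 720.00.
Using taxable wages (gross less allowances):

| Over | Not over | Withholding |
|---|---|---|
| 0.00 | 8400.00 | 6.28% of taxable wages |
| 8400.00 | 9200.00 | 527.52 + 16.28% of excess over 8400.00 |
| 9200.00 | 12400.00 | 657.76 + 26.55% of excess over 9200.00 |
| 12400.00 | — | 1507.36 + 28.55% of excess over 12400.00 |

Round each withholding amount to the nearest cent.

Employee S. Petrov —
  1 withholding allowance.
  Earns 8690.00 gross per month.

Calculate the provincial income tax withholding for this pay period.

500.52

Provincial Income Tax: taxable = 8690.00 − 1×720.00 = 7970.00
  6.28% × 7970.00 = 500.52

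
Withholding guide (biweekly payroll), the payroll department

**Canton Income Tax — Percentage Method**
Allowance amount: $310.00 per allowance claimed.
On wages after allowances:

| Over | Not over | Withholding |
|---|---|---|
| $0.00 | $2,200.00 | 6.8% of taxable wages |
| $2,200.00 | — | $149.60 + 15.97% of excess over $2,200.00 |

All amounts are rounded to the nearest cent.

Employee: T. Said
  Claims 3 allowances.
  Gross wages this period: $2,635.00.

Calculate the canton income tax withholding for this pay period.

$115.94

Canton Income Tax: taxable = $2,635.00 − 3×$310.00 = $1,705.00
  6.8% × $1,705.00 = $115.94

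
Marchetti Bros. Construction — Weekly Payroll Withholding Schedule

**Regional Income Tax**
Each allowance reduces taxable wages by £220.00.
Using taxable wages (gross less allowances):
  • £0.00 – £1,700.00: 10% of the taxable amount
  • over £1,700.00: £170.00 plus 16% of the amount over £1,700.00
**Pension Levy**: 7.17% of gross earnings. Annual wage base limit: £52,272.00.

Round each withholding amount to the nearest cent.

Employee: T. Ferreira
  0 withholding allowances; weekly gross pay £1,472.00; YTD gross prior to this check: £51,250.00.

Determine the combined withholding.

Regional Income Tax: taxable = £1,472.00
  10% × £1,472.00 = £147.20
Pension Levy: cap £52,272.00 − YTD £51,250.00 = £1,022.00 subject; 7.17% × £1,022.00 = £73.28
Total: £147.20 + £73.28 = £220.48

£220.48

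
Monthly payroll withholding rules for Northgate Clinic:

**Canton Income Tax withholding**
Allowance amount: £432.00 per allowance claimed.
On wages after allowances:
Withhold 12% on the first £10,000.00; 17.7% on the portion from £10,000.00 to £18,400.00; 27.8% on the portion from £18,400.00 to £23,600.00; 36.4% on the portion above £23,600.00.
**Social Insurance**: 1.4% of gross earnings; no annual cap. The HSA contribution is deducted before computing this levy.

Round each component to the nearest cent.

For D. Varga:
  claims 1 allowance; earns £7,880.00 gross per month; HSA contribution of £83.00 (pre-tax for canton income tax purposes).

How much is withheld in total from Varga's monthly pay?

Canton Income Tax: taxable = £7,880.00 − £83.00 − 1×£432.00 = £7,365.00
  12% × £7,365.00 = £883.80
Social Insurance: 1.4% × £7,797.00 = £109.16
Total: £883.80 + £109.16 = £992.96

£992.96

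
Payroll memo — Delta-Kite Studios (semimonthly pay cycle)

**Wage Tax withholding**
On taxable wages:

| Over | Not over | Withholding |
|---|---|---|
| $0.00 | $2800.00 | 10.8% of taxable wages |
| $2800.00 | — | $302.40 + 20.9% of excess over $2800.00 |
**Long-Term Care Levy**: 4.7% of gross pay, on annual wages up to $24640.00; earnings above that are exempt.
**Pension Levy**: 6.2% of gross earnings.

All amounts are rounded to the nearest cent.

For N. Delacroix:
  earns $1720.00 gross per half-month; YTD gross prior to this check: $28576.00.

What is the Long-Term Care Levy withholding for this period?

Long-Term Care Levy: YTD $28576.00 ≥ cap $24640.00 → $0.00

$0.00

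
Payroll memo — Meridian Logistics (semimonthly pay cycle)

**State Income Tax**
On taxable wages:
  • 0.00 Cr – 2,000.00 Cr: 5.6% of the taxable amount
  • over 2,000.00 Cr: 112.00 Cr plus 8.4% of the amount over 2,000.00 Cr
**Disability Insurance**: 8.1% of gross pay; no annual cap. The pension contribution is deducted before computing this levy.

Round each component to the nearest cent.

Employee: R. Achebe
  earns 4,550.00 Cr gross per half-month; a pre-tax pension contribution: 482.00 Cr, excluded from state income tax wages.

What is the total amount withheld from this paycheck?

State Income Tax: taxable = 4,550.00 Cr − 482.00 Cr = 4,068.00 Cr
  112.00 Cr + 8.4% × (4,068.00 Cr − 2,000.00 Cr) = 112.00 Cr + 8.4% × 2,068.00 Cr = 285.71 Cr
Disability Insurance: 8.1% × 4,068.00 Cr = 329.51 Cr
Total: 285.71 Cr + 329.51 Cr = 615.22 Cr

615.22 Cr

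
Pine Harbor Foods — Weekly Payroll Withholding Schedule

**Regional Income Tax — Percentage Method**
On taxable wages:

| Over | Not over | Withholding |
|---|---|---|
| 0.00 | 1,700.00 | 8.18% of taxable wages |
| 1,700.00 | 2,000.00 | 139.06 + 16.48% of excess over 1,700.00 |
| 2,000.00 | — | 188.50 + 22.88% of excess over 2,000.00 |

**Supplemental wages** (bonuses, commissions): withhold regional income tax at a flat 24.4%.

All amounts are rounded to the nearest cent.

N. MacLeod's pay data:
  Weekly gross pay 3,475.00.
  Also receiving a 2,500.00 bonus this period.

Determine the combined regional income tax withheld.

1,135.98

Regional Income Tax: taxable = 3,475.00
  188.50 + 22.88% × (3,475.00 − 2,000.00) = 188.50 + 22.88% × 1,475.00 = 525.98
Supplemental (24.4% flat on bonus): 24.4% × 2,500.00 = 610.00
Total regional income tax: 525.98 + 610.00 = 1,135.98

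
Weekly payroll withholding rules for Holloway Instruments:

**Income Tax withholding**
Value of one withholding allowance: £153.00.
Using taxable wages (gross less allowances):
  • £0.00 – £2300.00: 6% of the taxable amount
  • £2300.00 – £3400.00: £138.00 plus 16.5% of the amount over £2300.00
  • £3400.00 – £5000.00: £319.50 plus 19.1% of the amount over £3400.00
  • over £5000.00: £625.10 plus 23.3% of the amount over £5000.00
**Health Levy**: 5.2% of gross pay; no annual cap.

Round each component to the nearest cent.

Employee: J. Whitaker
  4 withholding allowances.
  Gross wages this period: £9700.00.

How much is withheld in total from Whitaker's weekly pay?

Income Tax: taxable = £9700.00 − 4×£153.00 = £9088.00
  £625.10 + 23.3% × (£9088.00 − £5000.00) = £625.10 + 23.3% × £4088.00 = £1577.60
Health Levy: 5.2% × £9700.00 = £504.40
Total: £1577.60 + £504.40 = £2082.00

£2082.00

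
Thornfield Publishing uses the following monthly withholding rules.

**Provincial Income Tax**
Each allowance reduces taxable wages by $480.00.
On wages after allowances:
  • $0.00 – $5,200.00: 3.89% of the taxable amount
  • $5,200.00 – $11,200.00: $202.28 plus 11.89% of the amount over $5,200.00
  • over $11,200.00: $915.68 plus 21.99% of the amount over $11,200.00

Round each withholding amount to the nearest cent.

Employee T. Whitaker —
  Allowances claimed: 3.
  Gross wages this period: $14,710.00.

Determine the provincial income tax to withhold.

Provincial Income Tax: taxable = $14,710.00 − 3×$480.00 = $13,270.00
  $915.68 + 21.99% × ($13,270.00 − $11,200.00) = $915.68 + 21.99% × $2,070.00 = $1,370.87

$1,370.87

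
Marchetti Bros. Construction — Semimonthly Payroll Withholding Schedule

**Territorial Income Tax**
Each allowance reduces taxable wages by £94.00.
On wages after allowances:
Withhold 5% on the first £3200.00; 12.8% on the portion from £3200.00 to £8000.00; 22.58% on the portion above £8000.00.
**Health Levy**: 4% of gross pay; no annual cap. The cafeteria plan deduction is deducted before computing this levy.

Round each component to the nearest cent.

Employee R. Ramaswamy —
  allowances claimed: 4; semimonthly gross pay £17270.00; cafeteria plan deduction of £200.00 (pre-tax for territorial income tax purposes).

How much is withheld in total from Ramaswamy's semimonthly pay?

£3420.31

Territorial Income Tax: taxable = £17270.00 − £200.00 − 4×£94.00 = £16694.00
  £774.40 + 22.58% × (£16694.00 − £8000.00) = £774.40 + 22.58% × £8694.00 = £2737.51
Health Levy: 4% × £17070.00 = £682.80
Total: £2737.51 + £682.80 = £3420.31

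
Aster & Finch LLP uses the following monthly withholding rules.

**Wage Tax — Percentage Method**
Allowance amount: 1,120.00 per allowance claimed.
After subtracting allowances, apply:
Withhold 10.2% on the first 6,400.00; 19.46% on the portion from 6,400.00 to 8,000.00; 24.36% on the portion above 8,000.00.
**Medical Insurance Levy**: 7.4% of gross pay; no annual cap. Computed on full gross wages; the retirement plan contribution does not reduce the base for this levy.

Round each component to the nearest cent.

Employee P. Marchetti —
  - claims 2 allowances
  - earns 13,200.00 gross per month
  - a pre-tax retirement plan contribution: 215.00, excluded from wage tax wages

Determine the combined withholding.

2,609.64

Wage Tax: taxable = 13,200.00 − 215.00 − 2×1,120.00 = 10,745.00
  964.16 + 24.36% × (10,745.00 − 8,000.00) = 964.16 + 24.36% × 2,745.00 = 1,632.84
Medical Insurance Levy: 7.4% × 13,200.00 = 976.80
Total: 1,632.84 + 976.80 = 2,609.64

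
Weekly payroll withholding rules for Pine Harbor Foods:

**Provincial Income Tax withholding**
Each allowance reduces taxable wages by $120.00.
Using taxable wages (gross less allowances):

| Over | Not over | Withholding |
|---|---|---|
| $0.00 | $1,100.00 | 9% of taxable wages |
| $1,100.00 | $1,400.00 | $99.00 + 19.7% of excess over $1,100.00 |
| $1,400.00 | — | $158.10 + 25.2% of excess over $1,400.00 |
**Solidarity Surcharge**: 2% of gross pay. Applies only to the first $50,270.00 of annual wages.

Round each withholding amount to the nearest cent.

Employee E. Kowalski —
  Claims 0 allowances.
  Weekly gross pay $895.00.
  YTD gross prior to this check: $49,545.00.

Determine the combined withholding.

Provincial Income Tax: taxable = $895.00
  9% × $895.00 = $80.55
Solidarity Surcharge: cap $50,270.00 − YTD $49,545.00 = $725.00 subject; 2% × $725.00 = $14.50
Total: $80.55 + $14.50 = $95.05

$95.05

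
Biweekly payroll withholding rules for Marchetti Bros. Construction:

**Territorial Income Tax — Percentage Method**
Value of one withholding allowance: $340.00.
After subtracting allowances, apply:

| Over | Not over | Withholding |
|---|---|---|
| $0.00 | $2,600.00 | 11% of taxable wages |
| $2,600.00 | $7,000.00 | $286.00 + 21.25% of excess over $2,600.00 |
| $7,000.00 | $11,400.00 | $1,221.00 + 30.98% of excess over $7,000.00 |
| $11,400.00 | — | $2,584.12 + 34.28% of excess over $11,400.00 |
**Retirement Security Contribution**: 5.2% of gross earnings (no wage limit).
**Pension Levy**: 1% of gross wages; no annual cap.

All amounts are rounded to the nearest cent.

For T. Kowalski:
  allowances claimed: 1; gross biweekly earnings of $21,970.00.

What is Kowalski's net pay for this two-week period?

Territorial Income Tax: taxable = $21,970.00 − 1×$340.00 = $21,630.00
  $2,584.12 + 34.28% × ($21,630.00 − $11,400.00) = $2,584.12 + 34.28% × $10,230.00 = $6,090.96
Retirement Security Contribution: 5.2% × $21,970.00 = $1,142.44
Pension Levy: 1% × $21,970.00 = $219.70
Total withheld: $6,090.96 + $1,142.44 + $219.70 = $7,453.10
Net pay: $21,970.00 − $7,453.10 = $14,516.90

$14,516.90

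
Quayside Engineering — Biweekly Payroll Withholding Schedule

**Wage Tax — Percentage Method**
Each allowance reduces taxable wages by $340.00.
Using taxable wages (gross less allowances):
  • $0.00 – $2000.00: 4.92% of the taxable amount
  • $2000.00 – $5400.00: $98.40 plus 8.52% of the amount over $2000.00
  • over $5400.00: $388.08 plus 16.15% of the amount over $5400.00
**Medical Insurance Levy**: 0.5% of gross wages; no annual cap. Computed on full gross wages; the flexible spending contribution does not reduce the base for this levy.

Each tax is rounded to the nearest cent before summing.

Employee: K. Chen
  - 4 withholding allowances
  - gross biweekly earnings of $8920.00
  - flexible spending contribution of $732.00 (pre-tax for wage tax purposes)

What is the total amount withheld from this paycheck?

Wage Tax: taxable = $8920.00 − $732.00 − 4×$340.00 = $6828.00
  $388.08 + 16.15% × ($6828.00 − $5400.00) = $388.08 + 16.15% × $1428.00 = $618.70
Medical Insurance Levy: 0.5% × $8920.00 = $44.60
Total: $618.70 + $44.60 = $663.30

$663.30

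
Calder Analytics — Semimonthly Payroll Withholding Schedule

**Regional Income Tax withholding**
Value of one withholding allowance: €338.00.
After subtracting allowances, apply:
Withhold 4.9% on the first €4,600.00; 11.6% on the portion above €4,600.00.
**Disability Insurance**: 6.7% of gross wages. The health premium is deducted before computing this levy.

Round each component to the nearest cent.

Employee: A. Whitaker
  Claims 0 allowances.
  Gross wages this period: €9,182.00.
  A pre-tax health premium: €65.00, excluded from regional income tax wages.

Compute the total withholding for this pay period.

Regional Income Tax: taxable = €9,182.00 − €65.00 = €9,117.00
  €225.40 + 11.6% × (€9,117.00 − €4,600.00) = €225.40 + 11.6% × €4,517.00 = €749.37
Disability Insurance: 6.7% × €9,117.00 = €610.84
Total: €749.37 + €610.84 = €1,360.21

€1,360.21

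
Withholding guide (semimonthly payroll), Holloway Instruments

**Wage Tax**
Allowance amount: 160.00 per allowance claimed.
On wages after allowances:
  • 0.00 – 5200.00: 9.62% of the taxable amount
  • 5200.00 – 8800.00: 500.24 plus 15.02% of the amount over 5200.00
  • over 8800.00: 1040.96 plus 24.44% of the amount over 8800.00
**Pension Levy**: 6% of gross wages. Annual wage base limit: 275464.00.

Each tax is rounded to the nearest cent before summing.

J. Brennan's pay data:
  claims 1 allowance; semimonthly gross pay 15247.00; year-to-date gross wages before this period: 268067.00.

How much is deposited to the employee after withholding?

Wage Tax: taxable = 15247.00 − 1×160.00 = 15087.00
  1040.96 + 24.44% × (15087.00 − 8800.00) = 1040.96 + 24.44% × 6287.00 = 2577.50
Pension Levy: cap 275464.00 − YTD 268067.00 = 7397.00 subject; 6% × 7397.00 = 443.82
Total withheld: 2577.50 + 443.82 = 3021.32
Net pay: 15247.00 − 3021.32 = 12225.68

12225.68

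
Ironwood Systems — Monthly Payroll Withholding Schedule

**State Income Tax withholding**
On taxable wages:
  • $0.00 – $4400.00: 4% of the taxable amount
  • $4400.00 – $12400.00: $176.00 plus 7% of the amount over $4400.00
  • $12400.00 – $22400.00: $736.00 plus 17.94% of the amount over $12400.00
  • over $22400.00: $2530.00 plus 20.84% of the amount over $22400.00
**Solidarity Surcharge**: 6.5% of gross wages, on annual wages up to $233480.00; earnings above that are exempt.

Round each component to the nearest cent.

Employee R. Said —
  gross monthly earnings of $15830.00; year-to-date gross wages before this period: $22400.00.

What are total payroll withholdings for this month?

State Income Tax: taxable = $15830.00
  $736.00 + 17.94% × ($15830.00 − $12400.00) = $736.00 + 17.94% × $3430.00 = $1351.34
Solidarity Surcharge: 6.5% × $15830.00 = $1028.95
Total: $1351.34 + $1028.95 = $2380.29

$2380.29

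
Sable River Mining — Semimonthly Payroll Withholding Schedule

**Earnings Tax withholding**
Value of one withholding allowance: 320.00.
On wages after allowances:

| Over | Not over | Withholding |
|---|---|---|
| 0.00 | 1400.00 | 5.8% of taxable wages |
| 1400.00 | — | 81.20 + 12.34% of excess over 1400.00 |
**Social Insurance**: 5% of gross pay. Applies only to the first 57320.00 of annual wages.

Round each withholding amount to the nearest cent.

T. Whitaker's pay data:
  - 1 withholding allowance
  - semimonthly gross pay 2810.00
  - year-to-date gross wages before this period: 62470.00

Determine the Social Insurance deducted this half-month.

Social Insurance: YTD 62470.00 ≥ cap 57320.00 → 0.00

0.00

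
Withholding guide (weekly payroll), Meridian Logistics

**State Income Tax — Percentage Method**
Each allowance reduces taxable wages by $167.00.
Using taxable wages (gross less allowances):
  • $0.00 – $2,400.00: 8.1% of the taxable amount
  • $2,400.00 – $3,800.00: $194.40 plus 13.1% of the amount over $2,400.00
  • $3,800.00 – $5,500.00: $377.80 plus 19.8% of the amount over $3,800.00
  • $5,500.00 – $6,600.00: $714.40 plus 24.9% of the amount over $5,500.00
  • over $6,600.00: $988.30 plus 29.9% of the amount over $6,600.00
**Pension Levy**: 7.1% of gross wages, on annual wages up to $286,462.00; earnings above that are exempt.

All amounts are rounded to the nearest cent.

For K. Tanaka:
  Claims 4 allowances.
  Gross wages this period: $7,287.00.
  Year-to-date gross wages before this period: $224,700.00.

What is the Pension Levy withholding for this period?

Pension Levy: 7.1% × $7,287.00 = $517.38

$517.38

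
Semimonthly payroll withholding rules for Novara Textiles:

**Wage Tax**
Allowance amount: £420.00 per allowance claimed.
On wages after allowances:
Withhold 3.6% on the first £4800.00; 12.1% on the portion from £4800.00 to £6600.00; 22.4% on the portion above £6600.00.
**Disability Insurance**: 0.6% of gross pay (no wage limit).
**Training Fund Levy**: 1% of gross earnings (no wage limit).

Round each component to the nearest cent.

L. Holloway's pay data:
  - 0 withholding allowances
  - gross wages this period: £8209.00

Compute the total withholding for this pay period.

Wage Tax: taxable = £8209.00
  £390.60 + 22.4% × (£8209.00 − £6600.00) = £390.60 + 22.4% × £1609.00 = £751.02
Disability Insurance: 0.6% × £8209.00 = £49.25
Training Fund Levy: 1% × £8209.00 = £82.09
Total: £751.02 + £49.25 + £82.09 = £882.36

£882.36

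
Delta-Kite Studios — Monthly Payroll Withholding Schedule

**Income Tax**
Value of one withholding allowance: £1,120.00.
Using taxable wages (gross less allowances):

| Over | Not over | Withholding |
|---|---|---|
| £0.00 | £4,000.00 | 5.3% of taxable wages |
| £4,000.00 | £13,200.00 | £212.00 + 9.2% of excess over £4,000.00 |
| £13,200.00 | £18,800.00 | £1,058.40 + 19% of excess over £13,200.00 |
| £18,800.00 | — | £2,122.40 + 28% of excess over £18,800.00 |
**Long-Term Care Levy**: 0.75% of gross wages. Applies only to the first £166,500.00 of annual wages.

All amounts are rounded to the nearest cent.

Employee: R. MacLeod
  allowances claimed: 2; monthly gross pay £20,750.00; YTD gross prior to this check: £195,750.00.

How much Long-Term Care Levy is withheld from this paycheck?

Long-Term Care Levy: YTD £195,750.00 ≥ cap £166,500.00 → £0.00

£0.00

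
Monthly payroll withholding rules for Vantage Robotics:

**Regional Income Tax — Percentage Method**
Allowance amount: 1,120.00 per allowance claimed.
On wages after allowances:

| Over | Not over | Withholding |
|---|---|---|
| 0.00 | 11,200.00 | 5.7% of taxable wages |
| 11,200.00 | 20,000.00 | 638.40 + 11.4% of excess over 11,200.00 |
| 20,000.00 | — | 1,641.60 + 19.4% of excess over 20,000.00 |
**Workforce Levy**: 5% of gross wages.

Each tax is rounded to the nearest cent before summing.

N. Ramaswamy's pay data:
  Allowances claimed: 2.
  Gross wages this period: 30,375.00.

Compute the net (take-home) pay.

Regional Income Tax: taxable = 30,375.00 − 2×1,120.00 = 28,135.00
  1,641.60 + 19.4% × (28,135.00 − 20,000.00) = 1,641.60 + 19.4% × 8,135.00 = 3,219.79
Workforce Levy: 5% × 30,375.00 = 1,518.75
Total withheld: 3,219.79 + 1,518.75 = 4,738.54
Net pay: 30,375.00 − 4,738.54 = 25,636.46

25,636.46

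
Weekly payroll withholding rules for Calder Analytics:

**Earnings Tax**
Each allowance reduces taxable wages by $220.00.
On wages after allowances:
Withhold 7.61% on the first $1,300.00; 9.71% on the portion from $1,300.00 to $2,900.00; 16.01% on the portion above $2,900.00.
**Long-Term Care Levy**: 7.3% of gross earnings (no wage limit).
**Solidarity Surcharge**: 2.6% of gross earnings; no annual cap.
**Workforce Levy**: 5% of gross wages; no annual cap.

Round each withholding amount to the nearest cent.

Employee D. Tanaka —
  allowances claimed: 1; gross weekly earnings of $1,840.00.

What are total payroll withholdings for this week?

$404.16

Earnings Tax: taxable = $1,840.00 − 1×$220.00 = $1,620.00
  $98.93 + 9.71% × ($1,620.00 − $1,300.00) = $98.93 + 9.71% × $320.00 = $130.00
Long-Term Care Levy: 7.3% × $1,840.00 = $134.32
Solidarity Surcharge: 2.6% × $1,840.00 = $47.84
Workforce Levy: 5% × $1,840.00 = $92.00
Total: $130.00 + $134.32 + $47.84 + $92.00 = $404.16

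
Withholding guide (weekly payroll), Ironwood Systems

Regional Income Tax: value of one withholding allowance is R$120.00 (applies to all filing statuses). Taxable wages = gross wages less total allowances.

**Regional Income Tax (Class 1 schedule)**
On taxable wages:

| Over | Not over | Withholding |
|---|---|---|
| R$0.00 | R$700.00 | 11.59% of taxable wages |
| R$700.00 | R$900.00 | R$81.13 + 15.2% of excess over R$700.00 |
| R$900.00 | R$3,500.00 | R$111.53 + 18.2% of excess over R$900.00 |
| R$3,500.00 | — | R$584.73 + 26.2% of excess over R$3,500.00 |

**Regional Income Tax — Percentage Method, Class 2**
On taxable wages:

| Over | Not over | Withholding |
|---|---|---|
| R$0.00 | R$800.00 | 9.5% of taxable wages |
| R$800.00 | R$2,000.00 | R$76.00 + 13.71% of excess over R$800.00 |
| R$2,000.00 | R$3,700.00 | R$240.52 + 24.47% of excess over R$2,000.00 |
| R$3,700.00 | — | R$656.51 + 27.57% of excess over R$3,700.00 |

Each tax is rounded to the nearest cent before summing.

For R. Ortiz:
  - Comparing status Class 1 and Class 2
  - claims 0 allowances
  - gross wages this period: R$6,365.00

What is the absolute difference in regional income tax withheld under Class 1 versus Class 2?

R$55.89

Regional Income Tax (Class 1): taxable = R$6,365.00
  R$584.73 + 26.2% × (R$6,365.00 − R$3,500.00) = R$584.73 + 26.2% × R$2,865.00 = R$1,335.36
Regional Income Tax (Class 2): taxable = R$6,365.00
  R$656.51 + 27.57% × (R$6,365.00 − R$3,700.00) = R$656.51 + 27.57% × R$2,665.00 = R$1,391.25
Difference: |R$1,335.36 − R$1,391.25| = R$55.89 (higher under Class 2)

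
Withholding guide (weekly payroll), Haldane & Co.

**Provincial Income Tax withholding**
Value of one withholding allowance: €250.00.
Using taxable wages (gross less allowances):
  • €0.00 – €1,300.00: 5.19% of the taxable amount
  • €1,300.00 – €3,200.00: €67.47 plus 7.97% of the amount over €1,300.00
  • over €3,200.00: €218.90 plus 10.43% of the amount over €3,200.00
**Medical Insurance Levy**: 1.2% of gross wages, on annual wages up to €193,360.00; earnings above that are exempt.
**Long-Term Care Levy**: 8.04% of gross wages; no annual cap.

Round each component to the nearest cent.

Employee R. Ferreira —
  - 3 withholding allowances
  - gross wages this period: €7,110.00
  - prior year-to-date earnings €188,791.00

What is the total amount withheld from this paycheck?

€1,174.96

Provincial Income Tax: taxable = €7,110.00 − 3×€250.00 = €6,360.00
  €218.90 + 10.43% × (€6,360.00 − €3,200.00) = €218.90 + 10.43% × €3,160.00 = €548.49
Medical Insurance Levy: cap €193,360.00 − YTD €188,791.00 = €4,569.00 subject; 1.2% × €4,569.00 = €54.83
Long-Term Care Levy: 8.04% × €7,110.00 = €571.64
Total: €548.49 + €54.83 + €571.64 = €1,174.96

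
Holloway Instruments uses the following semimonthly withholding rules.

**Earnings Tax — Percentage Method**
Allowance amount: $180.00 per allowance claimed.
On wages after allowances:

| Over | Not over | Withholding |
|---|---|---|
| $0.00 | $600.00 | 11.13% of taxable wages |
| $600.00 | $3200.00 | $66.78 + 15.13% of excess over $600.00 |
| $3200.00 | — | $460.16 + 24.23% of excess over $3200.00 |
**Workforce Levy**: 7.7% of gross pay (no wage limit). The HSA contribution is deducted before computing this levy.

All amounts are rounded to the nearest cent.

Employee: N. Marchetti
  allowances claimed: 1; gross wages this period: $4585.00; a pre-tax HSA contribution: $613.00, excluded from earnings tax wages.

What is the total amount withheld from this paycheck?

Earnings Tax: taxable = $4585.00 − $613.00 − 1×$180.00 = $3792.00
  $460.16 + 24.23% × ($3792.00 − $3200.00) = $460.16 + 24.23% × $592.00 = $603.60
Workforce Levy: 7.7% × $3972.00 = $305.84
Total: $603.60 + $305.84 = $909.44

$909.44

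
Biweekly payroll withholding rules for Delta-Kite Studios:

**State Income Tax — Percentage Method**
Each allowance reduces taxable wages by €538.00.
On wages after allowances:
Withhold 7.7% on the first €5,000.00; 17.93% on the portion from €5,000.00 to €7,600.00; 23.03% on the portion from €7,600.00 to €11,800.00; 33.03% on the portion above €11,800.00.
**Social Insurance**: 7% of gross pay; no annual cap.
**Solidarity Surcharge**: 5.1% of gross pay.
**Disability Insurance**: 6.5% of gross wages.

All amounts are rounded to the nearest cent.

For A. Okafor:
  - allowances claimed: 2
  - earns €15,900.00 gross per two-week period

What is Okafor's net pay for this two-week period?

€10,125.33

State Income Tax: taxable = €15,900.00 − 2×€538.00 = €14,824.00
  €1,818.44 + 33.03% × (€14,824.00 − €11,800.00) = €1,818.44 + 33.03% × €3,024.00 = €2,817.27
Social Insurance: 7% × €15,900.00 = €1,113.00
Solidarity Surcharge: 5.1% × €15,900.00 = €810.90
Disability Insurance: 6.5% × €15,900.00 = €1,033.50
Total withheld: €2,817.27 + €1,113.00 + €810.90 + €1,033.50 = €5,774.67
Net pay: €15,900.00 − €5,774.67 = €10,125.33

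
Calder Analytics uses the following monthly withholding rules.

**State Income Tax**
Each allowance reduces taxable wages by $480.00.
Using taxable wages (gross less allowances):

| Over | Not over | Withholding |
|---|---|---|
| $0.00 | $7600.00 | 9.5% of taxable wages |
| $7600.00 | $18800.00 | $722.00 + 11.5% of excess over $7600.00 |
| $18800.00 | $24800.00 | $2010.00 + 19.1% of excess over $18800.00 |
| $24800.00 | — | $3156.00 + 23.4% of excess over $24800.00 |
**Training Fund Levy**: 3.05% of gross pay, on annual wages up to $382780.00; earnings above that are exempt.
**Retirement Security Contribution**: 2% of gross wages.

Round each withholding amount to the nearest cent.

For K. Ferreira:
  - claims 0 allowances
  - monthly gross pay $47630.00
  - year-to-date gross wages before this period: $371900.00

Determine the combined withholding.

State Income Tax: taxable = $47630.00
  $3156.00 + 23.4% × ($47630.00 − $24800.00) = $3156.00 + 23.4% × $22830.00 = $8498.22
Training Fund Levy: cap $382780.00 − YTD $371900.00 = $10880.00 subject; 3.05% × $10880.00 = $331.84
Retirement Security Contribution: 2% × $47630.00 = $952.60
Total: $8498.22 + $331.84 + $952.60 = $9782.66

$9782.66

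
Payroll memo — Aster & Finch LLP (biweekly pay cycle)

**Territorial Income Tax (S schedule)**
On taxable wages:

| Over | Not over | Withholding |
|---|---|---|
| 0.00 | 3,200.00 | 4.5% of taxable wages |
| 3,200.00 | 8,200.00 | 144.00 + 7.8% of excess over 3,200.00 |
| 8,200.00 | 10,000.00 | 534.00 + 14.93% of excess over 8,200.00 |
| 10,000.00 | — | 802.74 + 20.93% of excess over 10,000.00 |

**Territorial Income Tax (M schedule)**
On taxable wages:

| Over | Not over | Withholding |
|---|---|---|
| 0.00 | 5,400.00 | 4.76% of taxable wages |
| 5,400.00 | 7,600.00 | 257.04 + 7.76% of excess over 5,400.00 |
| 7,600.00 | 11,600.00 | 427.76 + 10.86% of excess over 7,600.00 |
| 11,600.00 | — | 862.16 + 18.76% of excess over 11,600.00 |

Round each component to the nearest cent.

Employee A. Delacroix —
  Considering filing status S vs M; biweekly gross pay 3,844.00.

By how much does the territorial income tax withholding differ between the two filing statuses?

Territorial Income Tax (S): taxable = 3,844.00
  144.00 + 7.8% × (3,844.00 − 3,200.00) = 144.00 + 7.8% × 644.00 = 194.23
Territorial Income Tax (M): taxable = 3,844.00
  4.76% × 3,844.00 = 182.97
Difference: |194.23 − 182.97| = 11.26 (higher under S)

11.26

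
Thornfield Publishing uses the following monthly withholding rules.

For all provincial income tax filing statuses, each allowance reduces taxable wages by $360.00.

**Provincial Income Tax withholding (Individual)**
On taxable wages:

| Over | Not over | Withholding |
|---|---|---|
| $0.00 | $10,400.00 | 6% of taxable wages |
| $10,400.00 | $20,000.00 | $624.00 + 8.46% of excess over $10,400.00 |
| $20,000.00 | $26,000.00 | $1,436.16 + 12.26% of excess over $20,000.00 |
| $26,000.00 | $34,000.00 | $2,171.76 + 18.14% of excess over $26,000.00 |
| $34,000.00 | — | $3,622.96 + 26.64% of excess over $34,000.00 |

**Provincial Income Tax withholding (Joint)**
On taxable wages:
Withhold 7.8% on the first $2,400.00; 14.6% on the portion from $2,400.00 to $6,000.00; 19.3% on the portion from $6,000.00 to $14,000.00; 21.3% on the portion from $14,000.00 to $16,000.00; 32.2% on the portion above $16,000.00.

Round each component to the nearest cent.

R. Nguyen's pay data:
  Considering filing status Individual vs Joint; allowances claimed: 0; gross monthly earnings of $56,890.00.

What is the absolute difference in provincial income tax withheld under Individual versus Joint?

$6,128.52

Provincial Income Tax (Individual): taxable = $56,890.00
  $3,622.96 + 26.64% × ($56,890.00 − $34,000.00) = $3,622.96 + 26.64% × $22,890.00 = $9,720.86
Provincial Income Tax (Joint): taxable = $56,890.00
  $2,682.80 + 32.2% × ($56,890.00 − $16,000.00) = $2,682.80 + 32.2% × $40,890.00 = $15,849.38
Difference: |$9,720.86 − $15,849.38| = $6,128.52 (higher under Joint)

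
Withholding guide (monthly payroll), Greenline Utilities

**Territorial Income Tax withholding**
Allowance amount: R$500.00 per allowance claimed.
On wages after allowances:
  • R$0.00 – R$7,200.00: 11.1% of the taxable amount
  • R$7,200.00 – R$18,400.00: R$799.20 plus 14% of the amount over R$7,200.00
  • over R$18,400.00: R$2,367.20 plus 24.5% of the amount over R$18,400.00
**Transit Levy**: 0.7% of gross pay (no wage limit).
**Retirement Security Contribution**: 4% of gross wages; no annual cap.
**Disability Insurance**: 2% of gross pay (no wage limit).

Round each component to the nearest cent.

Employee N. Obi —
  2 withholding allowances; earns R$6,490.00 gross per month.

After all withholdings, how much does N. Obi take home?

Territorial Income Tax: taxable = R$6,490.00 − 2×R$500.00 = R$5,490.00
  11.1% × R$5,490.00 = R$609.39
Transit Levy: 0.7% × R$6,490.00 = R$45.43
Retirement Security Contribution: 4% × R$6,490.00 = R$259.60
Disability Insurance: 2% × R$6,490.00 = R$129.80
Total withheld: R$609.39 + R$45.43 + R$259.60 + R$129.80 = R$1,044.22
Net pay: R$6,490.00 − R$1,044.22 = R$5,445.78

R$5,445.78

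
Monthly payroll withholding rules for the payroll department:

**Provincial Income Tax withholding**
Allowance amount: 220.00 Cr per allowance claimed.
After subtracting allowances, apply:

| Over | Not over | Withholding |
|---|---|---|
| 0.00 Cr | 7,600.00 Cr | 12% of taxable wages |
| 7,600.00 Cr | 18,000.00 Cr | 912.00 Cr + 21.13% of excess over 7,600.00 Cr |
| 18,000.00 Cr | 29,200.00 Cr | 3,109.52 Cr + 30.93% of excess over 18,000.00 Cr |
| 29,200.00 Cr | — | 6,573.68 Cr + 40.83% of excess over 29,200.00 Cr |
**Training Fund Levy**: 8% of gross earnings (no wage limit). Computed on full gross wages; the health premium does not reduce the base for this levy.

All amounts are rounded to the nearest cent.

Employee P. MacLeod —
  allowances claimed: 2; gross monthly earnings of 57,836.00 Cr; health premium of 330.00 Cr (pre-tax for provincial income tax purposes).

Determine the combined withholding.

22,578.25 Cr

Provincial Income Tax: taxable = 57,836.00 Cr − 330.00 Cr − 2×220.00 Cr = 57,066.00 Cr
  6,573.68 Cr + 40.83% × (57,066.00 Cr − 29,200.00 Cr) = 6,573.68 Cr + 40.83% × 27,866.00 Cr = 17,951.37 Cr
Training Fund Levy: 8% × 57,836.00 Cr = 4,626.88 Cr
Total: 17,951.37 Cr + 4,626.88 Cr = 22,578.25 Cr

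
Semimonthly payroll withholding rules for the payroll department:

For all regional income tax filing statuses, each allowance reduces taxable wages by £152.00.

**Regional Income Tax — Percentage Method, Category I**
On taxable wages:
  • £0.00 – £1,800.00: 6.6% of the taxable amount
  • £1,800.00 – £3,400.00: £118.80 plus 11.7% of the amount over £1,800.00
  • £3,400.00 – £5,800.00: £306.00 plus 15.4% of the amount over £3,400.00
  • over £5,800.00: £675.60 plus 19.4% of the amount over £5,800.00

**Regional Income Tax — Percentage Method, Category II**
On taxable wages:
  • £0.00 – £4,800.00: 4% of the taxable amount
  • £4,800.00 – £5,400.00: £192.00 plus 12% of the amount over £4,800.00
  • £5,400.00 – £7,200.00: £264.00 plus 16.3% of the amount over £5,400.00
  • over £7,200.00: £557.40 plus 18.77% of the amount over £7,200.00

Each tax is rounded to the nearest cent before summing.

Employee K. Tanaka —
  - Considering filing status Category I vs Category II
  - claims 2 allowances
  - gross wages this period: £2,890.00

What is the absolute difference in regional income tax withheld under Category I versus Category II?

Regional Income Tax (Category I): taxable = £2,890.00 − 2×£152.00 = £2,586.00
  £118.80 + 11.7% × (£2,586.00 − £1,800.00) = £118.80 + 11.7% × £786.00 = £210.76
Regional Income Tax (Category II): taxable = £2,890.00 − 2×£152.00 = £2,586.00
  4% × £2,586.00 = £103.44
Difference: |£210.76 − £103.44| = £107.32 (higher under Category I)

£107.32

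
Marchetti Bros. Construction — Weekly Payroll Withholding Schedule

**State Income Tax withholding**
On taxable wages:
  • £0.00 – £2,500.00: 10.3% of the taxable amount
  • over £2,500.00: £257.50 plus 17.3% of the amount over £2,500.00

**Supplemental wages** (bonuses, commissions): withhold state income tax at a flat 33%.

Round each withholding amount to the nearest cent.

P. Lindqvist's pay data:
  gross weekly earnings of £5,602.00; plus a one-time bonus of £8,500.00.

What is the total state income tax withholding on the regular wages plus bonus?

£3,599.15

State Income Tax: taxable = £5,602.00
  £257.50 + 17.3% × (£5,602.00 − £2,500.00) = £257.50 + 17.3% × £3,102.00 = £794.15
Supplemental (33% flat on bonus): 33% × £8,500.00 = £2,805.00
Total state income tax: £794.15 + £2,805.00 = £3,599.15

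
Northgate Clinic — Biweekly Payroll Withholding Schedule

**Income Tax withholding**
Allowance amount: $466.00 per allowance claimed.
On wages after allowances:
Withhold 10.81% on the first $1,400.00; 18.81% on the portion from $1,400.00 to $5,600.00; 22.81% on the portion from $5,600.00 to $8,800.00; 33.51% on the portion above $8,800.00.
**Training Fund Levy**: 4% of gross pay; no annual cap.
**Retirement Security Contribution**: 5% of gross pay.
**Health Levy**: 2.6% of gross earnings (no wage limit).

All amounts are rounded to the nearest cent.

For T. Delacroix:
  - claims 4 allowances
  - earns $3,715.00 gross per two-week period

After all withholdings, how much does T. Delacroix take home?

Income Tax: taxable = $3,715.00 − 4×$466.00 = $1,851.00
  $151.34 + 18.81% × ($1,851.00 − $1,400.00) = $151.34 + 18.81% × $451.00 = $236.17
Training Fund Levy: 4% × $3,715.00 = $148.60
Retirement Security Contribution: 5% × $3,715.00 = $185.75
Health Levy: 2.6% × $3,715.00 = $96.59
Total withheld: $236.17 + $148.60 + $185.75 + $96.59 = $667.11
Net pay: $3,715.00 − $667.11 = $3,047.89

$3,047.89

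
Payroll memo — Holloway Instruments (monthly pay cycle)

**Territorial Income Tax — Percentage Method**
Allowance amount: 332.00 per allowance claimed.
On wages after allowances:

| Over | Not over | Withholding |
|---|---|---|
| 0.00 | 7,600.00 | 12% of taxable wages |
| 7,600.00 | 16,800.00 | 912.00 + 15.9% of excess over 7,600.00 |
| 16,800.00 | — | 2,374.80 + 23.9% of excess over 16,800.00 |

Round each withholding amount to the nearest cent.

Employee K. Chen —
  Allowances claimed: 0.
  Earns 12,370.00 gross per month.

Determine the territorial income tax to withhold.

1,670.43

Territorial Income Tax: taxable = 12,370.00
  912.00 + 15.9% × (12,370.00 − 7,600.00) = 912.00 + 15.9% × 4,770.00 = 1,670.43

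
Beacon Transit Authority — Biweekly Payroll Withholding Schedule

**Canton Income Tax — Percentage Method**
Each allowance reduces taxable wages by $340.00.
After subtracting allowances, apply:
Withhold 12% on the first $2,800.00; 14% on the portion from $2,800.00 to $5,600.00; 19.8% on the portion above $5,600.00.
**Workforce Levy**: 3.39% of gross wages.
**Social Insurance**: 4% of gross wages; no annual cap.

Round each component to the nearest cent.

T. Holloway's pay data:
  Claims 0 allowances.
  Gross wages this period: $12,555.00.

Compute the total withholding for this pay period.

$3,032.90

Canton Income Tax: taxable = $12,555.00
  $728.00 + 19.8% × ($12,555.00 − $5,600.00) = $728.00 + 19.8% × $6,955.00 = $2,105.09
Workforce Levy: 3.39% × $12,555.00 = $425.61
Social Insurance: 4% × $12,555.00 = $502.20
Total: $2,105.09 + $425.61 + $502.20 = $3,032.90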